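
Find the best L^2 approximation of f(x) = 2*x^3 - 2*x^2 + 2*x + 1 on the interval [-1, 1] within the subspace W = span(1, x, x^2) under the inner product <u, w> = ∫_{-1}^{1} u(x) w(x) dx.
g(x) = -2*x^2 + 16*x/5 + 1

The best approximation g ∈ W is the orthogonal projection of f onto W. Writing g = a_0 + a_1 x + a_2 x^2, the coefficients solve the normal equations G · a = b where
  G_{ij} = <φ_i, φ_j> and b_i = <f, φ_i>, with φ_0 = 1, φ_1 = x, φ_2 = x^2.
G =
  [2, 0, 2/3]
  [0, 2/3, 0]
  [2/3, 0, 2/5],
b = (2/3, 32/15, -2/15).
Solving gives a_0 = 1, a_1 = 16/5, a_2 = -2, so
  g(x) = -2*x^2 + 16*x/5 + 1.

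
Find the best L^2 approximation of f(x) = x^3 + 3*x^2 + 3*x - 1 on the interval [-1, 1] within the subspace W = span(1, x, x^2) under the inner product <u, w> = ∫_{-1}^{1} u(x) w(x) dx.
g(x) = 3*x^2 + 18*x/5 - 1

The best approximation g ∈ W is the orthogonal projection of f onto W. Writing g = a_0 + a_1 x + a_2 x^2, the coefficients solve the normal equations G · a = b where
  G_{ij} = <φ_i, φ_j> and b_i = <f, φ_i>, with φ_0 = 1, φ_1 = x, φ_2 = x^2.
G =
  [2, 0, 2/3]
  [0, 2/3, 0]
  [2/3, 0, 2/5],
b = (0, 12/5, 8/15).
Solving gives a_0 = -1, a_1 = 18/5, a_2 = 3, so
  g(x) = 3*x^2 + 18*x/5 - 1.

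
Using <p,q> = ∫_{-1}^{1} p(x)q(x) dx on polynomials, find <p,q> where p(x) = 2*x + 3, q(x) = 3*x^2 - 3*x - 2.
<p,q> = -10

Expand the product: p(x)·q(x) = 6*x^3 + 3*x^2 - 13*x - 6.
∫_{-1}^{1} of each monomial x^k gives [2/(k+1) if k even, 0 if k odd]. Integrating term-by-term (or equivalently evaluating the antiderivative F(x) = 3*x^4/2 + x^3 - 13*x^2/2 - 6*x at the endpoints):
  F(1) − F(−1) = -10 − (0) = -10.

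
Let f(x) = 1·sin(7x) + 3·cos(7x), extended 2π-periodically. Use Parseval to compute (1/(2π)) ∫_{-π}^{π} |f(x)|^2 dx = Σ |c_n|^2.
Σ |c_n|^2 = 5

Expand |f|^2 and use orthogonality of {sin(nx), cos(mx)} on [-π, π]:
  ∫_{-π}^{π} sin(nx)^2 dx = π, ∫ cos(mx)^2 dx = π, and cross terms integrate to 0.
So ∫_{-π}^{π} f(x)^2 dx = 1^2 · π + 3^2 · π = (1 + 9)π.
Divide by 2π: (1 + 9)/2 = 5.
By Parseval, this equals Σ |c_n|^2.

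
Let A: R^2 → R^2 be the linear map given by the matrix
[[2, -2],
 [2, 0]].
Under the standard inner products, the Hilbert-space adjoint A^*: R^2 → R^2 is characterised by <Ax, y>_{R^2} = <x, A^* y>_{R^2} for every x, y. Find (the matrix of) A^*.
A^* = A^T =
[[2, 2],
 [-2, 0]]

For real matrices with standard dot products, the defining identity <Ax, y> = <x, A^* y> gives (Ax)^T y = x^T (A^*) y, i.e. x^T A^T y = x^T (A^*) y. Since this holds for all x, y, we must have A^* = A^T. Therefore
A^* =
[[2, 2],
 [-2, 0]].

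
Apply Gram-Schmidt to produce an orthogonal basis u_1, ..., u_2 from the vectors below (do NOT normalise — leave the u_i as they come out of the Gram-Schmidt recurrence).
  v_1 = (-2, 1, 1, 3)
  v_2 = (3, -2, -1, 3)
Orthogonal basis:
  u_1 = (-2, 1, 1, 3)
  u_2 = (3, -2, -1, 3)

Apply the Gram-Schmidt recurrence
  u_1 = v_1
  u_i = v_i − Σ_{j<i} ((v_i · u_j) / (u_j · u_j)) · u_j.

Step by step this gives:
  u_1 = (-2, 1, 1, 3)
  u_2 = (3, -2, -1, 3)

Orthogonality check:
  u_2 · u_1 = 0 (should be 0)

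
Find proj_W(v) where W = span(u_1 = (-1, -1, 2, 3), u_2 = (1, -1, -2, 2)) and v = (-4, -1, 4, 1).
proj_W(v) = (-345/146, -11/146, 345/73, 100/73)

Set up U = [u_1 | ... | u_2] ∈ R^(4×2). The projector onto W = col(U) is P = U (U^T U)^(-1) U^T.
Compute U^T U =
  [15, 2]
  [2, 10],
and U^T v = (16, -9).
Solve U^T U · c = U^T v for the coefficients: c = (89/73, -167/146). The projection is proj_W(v) = U c.
Check: (v - proj_W(v)) · u_1 = 0  (should be 0).
Check: (v - proj_W(v)) · u_2 = 0  (should be 0).
Result: proj_W(v) = (-345/146, -11/146, 345/73, 100/73).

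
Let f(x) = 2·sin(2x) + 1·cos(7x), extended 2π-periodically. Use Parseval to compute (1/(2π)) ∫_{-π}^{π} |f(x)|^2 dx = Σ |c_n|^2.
Σ |c_n|^2 = 5/2

Expand |f|^2 and use orthogonality of {sin(nx), cos(mx)} on [-π, π]:
  ∫_{-π}^{π} sin(nx)^2 dx = π, ∫ cos(mx)^2 dx = π, and cross terms integrate to 0.
So ∫_{-π}^{π} f(x)^2 dx = 2^2 · π + 1^2 · π = (4 + 1)π.
Divide by 2π: (4 + 1)/2 = 5/2.
By Parseval, this equals Σ |c_n|^2.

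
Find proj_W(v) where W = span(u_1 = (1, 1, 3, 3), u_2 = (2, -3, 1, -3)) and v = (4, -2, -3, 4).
proj_W(v) = (46/137, 21/137, 113/137, 93/137)

Set up U = [u_1 | ... | u_2] ∈ R^(4×2). The projector onto W = col(U) is P = U (U^T U)^(-1) U^T.
Compute U^T U =
  [20, -7]
  [-7, 23],
and U^T v = (5, -1).
Solve U^T U · c = U^T v for the coefficients: c = (36/137, 5/137). The projection is proj_W(v) = U c.
Check: (v - proj_W(v)) · u_1 = 0  (should be 0).
Check: (v - proj_W(v)) · u_2 = 0  (should be 0).
Result: proj_W(v) = (46/137, 21/137, 113/137, 93/137).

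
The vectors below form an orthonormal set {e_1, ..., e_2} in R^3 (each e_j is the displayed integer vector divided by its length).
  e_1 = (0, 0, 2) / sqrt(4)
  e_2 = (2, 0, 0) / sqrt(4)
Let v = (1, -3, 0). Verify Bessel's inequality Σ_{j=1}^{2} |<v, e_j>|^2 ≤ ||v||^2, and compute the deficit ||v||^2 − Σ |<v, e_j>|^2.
Σ |<v, e_j>|^2 = 1; ||v||^2 = 10; deficit = 9

Write each e_j = u_j / sqrt(<u_j, u_j>) where u_j is the displayed integer vector. Then <v, e_j> = <v, u_j> / sqrt(<u_j, u_j>), so |<v, e_j>|^2 = <v, u_j>^2 / <u_j, u_j>.
Coefficients: <v, e_1> = 0/sqrt(4), <v, e_2> = 2/sqrt(4).
Square and sum: Σ |<v, e_j>|^2 = 1.
Compute ||v||^2 = v·v = 10.
Deficit = 10 − 1 = 9 ≥ 0, confirming Bessel's inequality. (The deficit equals ||v − Σ <v,e_j> e_j||^2, the squared distance from v to span{e_j}.)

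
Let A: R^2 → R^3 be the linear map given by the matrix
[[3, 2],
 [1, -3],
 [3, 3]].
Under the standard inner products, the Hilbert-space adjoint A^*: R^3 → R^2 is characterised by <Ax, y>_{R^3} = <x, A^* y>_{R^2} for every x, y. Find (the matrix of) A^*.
A^* = A^T =
[[3, 1, 3],
 [2, -3, 3]]

For real matrices with standard dot products, the defining identity <Ax, y> = <x, A^* y> gives (Ax)^T y = x^T (A^*) y, i.e. x^T A^T y = x^T (A^*) y. Since this holds for all x, y, we must have A^* = A^T. Therefore
A^* =
[[3, 1, 3],
 [2, -3, 3]].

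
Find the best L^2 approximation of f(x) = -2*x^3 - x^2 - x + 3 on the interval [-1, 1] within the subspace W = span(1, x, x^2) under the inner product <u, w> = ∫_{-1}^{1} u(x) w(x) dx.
g(x) = -x^2 - 11*x/5 + 3

The best approximation g ∈ W is the orthogonal projection of f onto W. Writing g = a_0 + a_1 x + a_2 x^2, the coefficients solve the normal equations G · a = b where
  G_{ij} = <φ_i, φ_j> and b_i = <f, φ_i>, with φ_0 = 1, φ_1 = x, φ_2 = x^2.
G =
  [2, 0, 2/3]
  [0, 2/3, 0]
  [2/3, 0, 2/5],
b = (16/3, -22/15, 8/5).
Solving gives a_0 = 3, a_1 = -11/5, a_2 = -1, so
  g(x) = -x^2 - 11*x/5 + 3.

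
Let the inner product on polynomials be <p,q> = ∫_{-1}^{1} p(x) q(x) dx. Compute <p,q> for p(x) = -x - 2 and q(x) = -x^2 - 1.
<p,q> = 16/3

Expand the product: p(x)·q(x) = x^3 + 2*x^2 + x + 2.
∫_{-1}^{1} of each monomial x^k gives [2/(k+1) if k even, 0 if k odd]. Integrating term-by-term (or equivalently evaluating the antiderivative F(x) = x^4/4 + 2*x^3/3 + x^2/2 + 2*x at the endpoints):
  F(1) − F(−1) = 41/12 − (-23/12) = 16/3.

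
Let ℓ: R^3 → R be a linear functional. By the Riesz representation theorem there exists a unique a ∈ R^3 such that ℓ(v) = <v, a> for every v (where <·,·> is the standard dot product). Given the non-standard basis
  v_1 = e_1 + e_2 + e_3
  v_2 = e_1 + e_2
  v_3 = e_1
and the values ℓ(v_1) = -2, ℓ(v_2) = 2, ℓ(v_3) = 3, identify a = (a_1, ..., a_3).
a = (3, -1, -4)

Write a = (a_1, ..., a_3) in the standard basis. For each basis vector v_i, ℓ(v_i) = <v_i, a> is a linear equation in the a_j's. Collect the n equations into a matrix system V a = ℓ, where row i of V is v_i (expressed in the standard basis). Since V is invertible (lower-triangular with 1s on the diagonal, up to permutation), solve by back-substitution:
  V =
[[1, 1, 1],
 [1, 1, 0],
 [1, 0, 0]]
  V a = (-2, 2, 3)
Solving gives a = (3, -1, -4).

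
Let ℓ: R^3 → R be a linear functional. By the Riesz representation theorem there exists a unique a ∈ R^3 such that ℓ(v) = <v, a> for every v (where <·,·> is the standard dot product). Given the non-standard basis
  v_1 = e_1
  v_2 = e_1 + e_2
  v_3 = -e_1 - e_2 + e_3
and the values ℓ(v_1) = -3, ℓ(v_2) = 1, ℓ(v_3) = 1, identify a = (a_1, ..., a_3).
a = (-3, 4, 2)

Write a = (a_1, ..., a_3) in the standard basis. For each basis vector v_i, ℓ(v_i) = <v_i, a> is a linear equation in the a_j's. Collect the n equations into a matrix system V a = ℓ, where row i of V is v_i (expressed in the standard basis). Since V is invertible (lower-triangular with 1s on the diagonal, up to permutation), solve by back-substitution:
  V =
[[1, 0, 0],
 [1, 1, 0],
 [-1, -1, 1]]
  V a = (-3, 1, 1)
Solving gives a = (-3, 4, 2).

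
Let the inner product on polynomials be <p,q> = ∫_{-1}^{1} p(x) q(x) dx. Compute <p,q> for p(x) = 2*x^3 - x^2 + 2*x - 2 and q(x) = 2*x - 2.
<p,q> = 68/5

Expand the product: p(x)·q(x) = 4*x^4 - 6*x^3 + 6*x^2 - 8*x + 4.
∫_{-1}^{1} of each monomial x^k gives [2/(k+1) if k even, 0 if k odd]. Integrating term-by-term (or equivalently evaluating the antiderivative F(x) = 4*x^5/5 - 3*x^4/2 + 2*x^3 - 4*x^2 + 4*x at the endpoints):
  F(1) − F(−1) = 13/10 − (-123/10) = 68/5.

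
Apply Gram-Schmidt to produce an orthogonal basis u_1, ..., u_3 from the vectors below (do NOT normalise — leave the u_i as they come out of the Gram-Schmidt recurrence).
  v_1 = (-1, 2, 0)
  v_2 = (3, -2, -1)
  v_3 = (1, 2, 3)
Orthogonal basis:
  u_1 = (-1, 2, 0)
  u_2 = (8/5, 4/5, -1)
  u_3 = (32/21, 16/21, 64/21)

Apply the Gram-Schmidt recurrence
  u_1 = v_1
  u_i = v_i − Σ_{j<i} ((v_i · u_j) / (u_j · u_j)) · u_j.

Step by step this gives:
  u_1 = (-1, 2, 0)
  u_2 = (8/5, 4/5, -1)
  u_3 = (32/21, 16/21, 64/21)

Orthogonality check:
  u_2 · u_1 = 0 (should be 0)
  u_3 · u_1 = 0 (should be 0)
  u_3 · u_2 = 0 (should be 0)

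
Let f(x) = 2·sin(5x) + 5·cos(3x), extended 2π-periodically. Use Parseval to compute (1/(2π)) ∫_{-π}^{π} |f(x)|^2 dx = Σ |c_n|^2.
Σ |c_n|^2 = 29/2

Expand |f|^2 and use orthogonality of {sin(nx), cos(mx)} on [-π, π]:
  ∫_{-π}^{π} sin(nx)^2 dx = π, ∫ cos(mx)^2 dx = π, and cross terms integrate to 0.
So ∫_{-π}^{π} f(x)^2 dx = 2^2 · π + 5^2 · π = (4 + 25)π.
Divide by 2π: (4 + 25)/2 = 29/2.
By Parseval, this equals Σ |c_n|^2.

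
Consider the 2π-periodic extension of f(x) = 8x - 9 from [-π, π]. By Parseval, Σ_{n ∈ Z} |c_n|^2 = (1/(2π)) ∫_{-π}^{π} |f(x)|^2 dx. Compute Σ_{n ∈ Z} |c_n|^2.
Σ |c_n|^2 = 64π^2/3 + 81

Expand and integrate term by term over [-π, π]:
  ∫ (8x)^2 dx = 64·(2π^3/3); ∫ 2·8·(-9)·x dx = 0 (odd integrand); ∫ (-9)^2 dx = 81·2π.
So (1/(2π)) ∫_{-π}^{π} (8x - 9)^2 dx = 64π^2/3 + 81 = 64π^2/3 + 81.
Parseval ⇒ Σ |c_n|^2 = 64π^2/3 + 81.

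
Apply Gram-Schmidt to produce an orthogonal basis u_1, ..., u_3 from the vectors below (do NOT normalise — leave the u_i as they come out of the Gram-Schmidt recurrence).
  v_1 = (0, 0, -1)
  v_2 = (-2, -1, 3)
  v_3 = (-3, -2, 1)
Orthogonal basis:
  u_1 = (0, 0, -1)
  u_2 = (-2, -1, 0)
  u_3 = (1/5, -2/5, 0)

Apply the Gram-Schmidt recurrence
  u_1 = v_1
  u_i = v_i − Σ_{j<i} ((v_i · u_j) / (u_j · u_j)) · u_j.

Step by step this gives:
  u_1 = (0, 0, -1)
  u_2 = (-2, -1, 0)
  u_3 = (1/5, -2/5, 0)

Orthogonality check:
  u_2 · u_1 = 0 (should be 0)
  u_3 · u_1 = 0 (should be 0)
  u_3 · u_2 = 0 (should be 0)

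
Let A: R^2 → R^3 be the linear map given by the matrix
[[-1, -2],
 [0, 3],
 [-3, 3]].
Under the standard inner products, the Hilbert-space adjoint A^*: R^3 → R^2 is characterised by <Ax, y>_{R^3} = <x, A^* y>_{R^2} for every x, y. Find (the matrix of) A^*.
A^* = A^T =
[[-1, 0, -3],
 [-2, 3, 3]]

For real matrices with standard dot products, the defining identity <Ax, y> = <x, A^* y> gives (Ax)^T y = x^T (A^*) y, i.e. x^T A^T y = x^T (A^*) y. Since this holds for all x, y, we must have A^* = A^T. Therefore
A^* =
[[-1, 0, -3],
 [-2, 3, 3]].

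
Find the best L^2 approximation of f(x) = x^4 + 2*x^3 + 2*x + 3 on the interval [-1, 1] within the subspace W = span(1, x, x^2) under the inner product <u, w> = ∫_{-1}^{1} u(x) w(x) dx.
g(x) = 6*x^2/7 + 16*x/5 + 102/35

The best approximation g ∈ W is the orthogonal projection of f onto W. Writing g = a_0 + a_1 x + a_2 x^2, the coefficients solve the normal equations G · a = b where
  G_{ij} = <φ_i, φ_j> and b_i = <f, φ_i>, with φ_0 = 1, φ_1 = x, φ_2 = x^2.
G =
  [2, 0, 2/3]
  [0, 2/3, 0]
  [2/3, 0, 2/5],
b = (32/5, 32/15, 16/7).
Solving gives a_0 = 102/35, a_1 = 16/5, a_2 = 6/7, so
  g(x) = 6*x^2/7 + 16*x/5 + 102/35.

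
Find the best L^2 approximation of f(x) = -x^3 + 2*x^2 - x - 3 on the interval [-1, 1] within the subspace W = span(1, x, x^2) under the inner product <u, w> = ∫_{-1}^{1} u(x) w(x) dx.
g(x) = 2*x^2 - 8*x/5 - 3

The best approximation g ∈ W is the orthogonal projection of f onto W. Writing g = a_0 + a_1 x + a_2 x^2, the coefficients solve the normal equations G · a = b where
  G_{ij} = <φ_i, φ_j> and b_i = <f, φ_i>, with φ_0 = 1, φ_1 = x, φ_2 = x^2.
G =
  [2, 0, 2/3]
  [0, 2/3, 0]
  [2/3, 0, 2/5],
b = (-14/3, -16/15, -6/5).
Solving gives a_0 = -3, a_1 = -8/5, a_2 = 2, so
  g(x) = 2*x^2 - 8*x/5 - 3.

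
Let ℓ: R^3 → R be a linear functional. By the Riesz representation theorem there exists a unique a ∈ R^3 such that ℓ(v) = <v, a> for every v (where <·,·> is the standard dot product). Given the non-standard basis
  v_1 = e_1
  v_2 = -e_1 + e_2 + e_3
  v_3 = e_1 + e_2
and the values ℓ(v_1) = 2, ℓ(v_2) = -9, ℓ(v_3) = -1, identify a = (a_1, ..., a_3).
a = (2, -3, -4)

Write a = (a_1, ..., a_3) in the standard basis. For each basis vector v_i, ℓ(v_i) = <v_i, a> is a linear equation in the a_j's. Collect the n equations into a matrix system V a = ℓ, where row i of V is v_i (expressed in the standard basis). Since V is invertible (lower-triangular with 1s on the diagonal, up to permutation), solve by back-substitution:
  V =
[[1, 0, 0],
 [-1, 1, 1],
 [1, 1, 0]]
  V a = (2, -9, -1)
Solving gives a = (2, -3, -4).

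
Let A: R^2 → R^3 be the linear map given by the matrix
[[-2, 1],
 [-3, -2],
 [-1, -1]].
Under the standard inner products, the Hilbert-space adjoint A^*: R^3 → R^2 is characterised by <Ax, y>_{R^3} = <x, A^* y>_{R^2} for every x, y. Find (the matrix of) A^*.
A^* = A^T =
[[-2, -3, -1],
 [1, -2, -1]]

For real matrices with standard dot products, the defining identity <Ax, y> = <x, A^* y> gives (Ax)^T y = x^T (A^*) y, i.e. x^T A^T y = x^T (A^*) y. Since this holds for all x, y, we must have A^* = A^T. Therefore
A^* =
[[-2, -3, -1],
 [1, -2, -1]].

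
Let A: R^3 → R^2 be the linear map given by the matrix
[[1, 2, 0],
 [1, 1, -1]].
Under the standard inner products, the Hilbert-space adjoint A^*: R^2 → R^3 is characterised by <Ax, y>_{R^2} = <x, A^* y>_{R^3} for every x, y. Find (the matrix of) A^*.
A^* = A^T =
[[1, 1],
 [2, 1],
 [0, -1]]

For real matrices with standard dot products, the defining identity <Ax, y> = <x, A^* y> gives (Ax)^T y = x^T (A^*) y, i.e. x^T A^T y = x^T (A^*) y. Since this holds for all x, y, we must have A^* = A^T. Therefore
A^* =
[[1, 1],
 [2, 1],
 [0, -1]].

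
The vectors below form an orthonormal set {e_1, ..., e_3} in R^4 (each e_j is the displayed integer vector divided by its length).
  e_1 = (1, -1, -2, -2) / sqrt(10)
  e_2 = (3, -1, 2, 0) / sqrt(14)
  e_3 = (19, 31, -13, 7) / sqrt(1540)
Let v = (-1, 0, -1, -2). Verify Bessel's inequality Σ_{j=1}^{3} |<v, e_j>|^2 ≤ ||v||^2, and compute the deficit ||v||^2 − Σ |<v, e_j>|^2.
Σ |<v, e_j>|^2 = 50/11; ||v||^2 = 6; deficit = 16/11

Write each e_j = u_j / sqrt(<u_j, u_j>) where u_j is the displayed integer vector. Then <v, e_j> = <v, u_j> / sqrt(<u_j, u_j>), so |<v, e_j>|^2 = <v, u_j>^2 / <u_j, u_j>.
Coefficients: <v, e_1> = 5/sqrt(10), <v, e_2> = -5/sqrt(14), <v, e_3> = -20/sqrt(1540).
Square and sum: Σ |<v, e_j>|^2 = 50/11.
Compute ||v||^2 = v·v = 6.
Deficit = 6 − 50/11 = 16/11 ≥ 0, confirming Bessel's inequality. (The deficit equals ||v − Σ <v,e_j> e_j||^2, the squared distance from v to span{e_j}.)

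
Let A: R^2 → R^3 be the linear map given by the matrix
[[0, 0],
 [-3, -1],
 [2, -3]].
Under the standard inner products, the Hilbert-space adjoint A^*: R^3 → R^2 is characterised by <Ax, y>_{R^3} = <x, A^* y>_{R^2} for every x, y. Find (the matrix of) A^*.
A^* = A^T =
[[0, -3, 2],
 [0, -1, -3]]

For real matrices with standard dot products, the defining identity <Ax, y> = <x, A^* y> gives (Ax)^T y = x^T (A^*) y, i.e. x^T A^T y = x^T (A^*) y. Since this holds for all x, y, we must have A^* = A^T. Therefore
A^* =
[[0, -3, 2],
 [0, -1, -3]].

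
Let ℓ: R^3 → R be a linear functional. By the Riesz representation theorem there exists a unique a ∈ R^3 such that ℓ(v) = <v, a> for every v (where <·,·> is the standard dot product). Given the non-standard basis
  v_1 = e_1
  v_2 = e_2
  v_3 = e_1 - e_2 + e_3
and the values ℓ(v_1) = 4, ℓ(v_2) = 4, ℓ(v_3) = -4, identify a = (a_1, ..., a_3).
a = (4, 4, -4)

Write a = (a_1, ..., a_3) in the standard basis. For each basis vector v_i, ℓ(v_i) = <v_i, a> is a linear equation in the a_j's. Collect the n equations into a matrix system V a = ℓ, where row i of V is v_i (expressed in the standard basis). Since V is invertible (lower-triangular with 1s on the diagonal, up to permutation), solve by back-substitution:
  V =
[[1, 0, 0],
 [0, 1, 0],
 [1, -1, 1]]
  V a = (4, 4, -4)
Solving gives a = (4, 4, -4).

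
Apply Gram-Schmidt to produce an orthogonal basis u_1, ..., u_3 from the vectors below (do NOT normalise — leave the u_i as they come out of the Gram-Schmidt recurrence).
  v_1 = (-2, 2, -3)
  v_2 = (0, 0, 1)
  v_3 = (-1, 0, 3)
Orthogonal basis:
  u_1 = (-2, 2, -3)
  u_2 = (-6/17, 6/17, 8/17)
  u_3 = (-1/2, -1/2, 0)

Apply the Gram-Schmidt recurrence
  u_1 = v_1
  u_i = v_i − Σ_{j<i} ((v_i · u_j) / (u_j · u_j)) · u_j.

Step by step this gives:
  u_1 = (-2, 2, -3)
  u_2 = (-6/17, 6/17, 8/17)
  u_3 = (-1/2, -1/2, 0)

Orthogonality check:
  u_2 · u_1 = 0 (should be 0)
  u_3 · u_1 = 0 (should be 0)
  u_3 · u_2 = 0 (should be 0)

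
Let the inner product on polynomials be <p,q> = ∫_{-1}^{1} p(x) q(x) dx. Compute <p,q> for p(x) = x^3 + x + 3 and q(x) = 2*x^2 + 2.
<p,q> = 16

Expand the product: p(x)·q(x) = 2*x^5 + 4*x^3 + 6*x^2 + 2*x + 6.
∫_{-1}^{1} of each monomial x^k gives [2/(k+1) if k even, 0 if k odd]. Integrating term-by-term (or equivalently evaluating the antiderivative F(x) = x^6/3 + x^4 + 2*x^3 + x^2 + 6*x at the endpoints):
  F(1) − F(−1) = 31/3 − (-17/3) = 16.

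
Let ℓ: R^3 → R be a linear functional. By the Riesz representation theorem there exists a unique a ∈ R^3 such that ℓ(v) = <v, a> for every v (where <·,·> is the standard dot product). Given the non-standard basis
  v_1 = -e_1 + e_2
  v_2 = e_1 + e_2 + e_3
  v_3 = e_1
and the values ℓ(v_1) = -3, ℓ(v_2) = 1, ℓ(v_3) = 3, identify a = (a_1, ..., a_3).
a = (3, 0, -2)

Write a = (a_1, ..., a_3) in the standard basis. For each basis vector v_i, ℓ(v_i) = <v_i, a> is a linear equation in the a_j's. Collect the n equations into a matrix system V a = ℓ, where row i of V is v_i (expressed in the standard basis). Since V is invertible (lower-triangular with 1s on the diagonal, up to permutation), solve by back-substitution:
  V =
[[-1, 1, 0],
 [1, 1, 1],
 [1, 0, 0]]
  V a = (-3, 1, 3)
Solving gives a = (3, 0, -2).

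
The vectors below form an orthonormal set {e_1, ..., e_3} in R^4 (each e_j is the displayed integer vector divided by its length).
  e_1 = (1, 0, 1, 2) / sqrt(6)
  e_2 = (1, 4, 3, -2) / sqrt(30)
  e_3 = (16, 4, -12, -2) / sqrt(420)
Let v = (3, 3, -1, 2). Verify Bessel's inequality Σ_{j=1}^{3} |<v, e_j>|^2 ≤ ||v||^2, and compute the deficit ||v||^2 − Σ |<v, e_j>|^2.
Σ |<v, e_j>|^2 = 134/7; ||v||^2 = 23; deficit = 27/7

Write each e_j = u_j / sqrt(<u_j, u_j>) where u_j is the displayed integer vector. Then <v, e_j> = <v, u_j> / sqrt(<u_j, u_j>), so |<v, e_j>|^2 = <v, u_j>^2 / <u_j, u_j>.
Coefficients: <v, e_1> = 6/sqrt(6), <v, e_2> = 8/sqrt(30), <v, e_3> = 68/sqrt(420).
Square and sum: Σ |<v, e_j>|^2 = 134/7.
Compute ||v||^2 = v·v = 23.
Deficit = 23 − 134/7 = 27/7 ≥ 0, confirming Bessel's inequality. (The deficit equals ||v − Σ <v,e_j> e_j||^2, the squared distance from v to span{e_j}.)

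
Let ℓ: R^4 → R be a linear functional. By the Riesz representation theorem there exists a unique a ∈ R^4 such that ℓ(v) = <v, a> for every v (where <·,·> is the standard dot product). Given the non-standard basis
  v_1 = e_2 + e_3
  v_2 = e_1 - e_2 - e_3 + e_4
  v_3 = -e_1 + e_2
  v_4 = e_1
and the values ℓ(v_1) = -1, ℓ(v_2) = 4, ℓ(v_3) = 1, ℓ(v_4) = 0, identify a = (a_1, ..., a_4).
a = (0, 1, -2, 3)

Write a = (a_1, ..., a_4) in the standard basis. For each basis vector v_i, ℓ(v_i) = <v_i, a> is a linear equation in the a_j's. Collect the n equations into a matrix system V a = ℓ, where row i of V is v_i (expressed in the standard basis). Since V is invertible (lower-triangular with 1s on the diagonal, up to permutation), solve by back-substitution:
  V =
[[0, 1, 1, 0],
 [1, -1, -1, 1],
 [-1, 1, 0, 0],
 [1, 0, 0, 0]]
  V a = (-1, 4, 1, 0)
Solving gives a = (0, 1, -2, 3).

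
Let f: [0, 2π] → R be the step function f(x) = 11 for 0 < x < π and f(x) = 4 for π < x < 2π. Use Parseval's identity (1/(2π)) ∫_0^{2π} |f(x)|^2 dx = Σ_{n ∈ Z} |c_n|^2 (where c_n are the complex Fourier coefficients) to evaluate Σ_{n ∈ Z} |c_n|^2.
Σ |c_n|^2 = 137/2

Parseval equates the L^2 energy of f (normalised by 1/(2π)) with the ℓ^2 sum of its Fourier coefficients: (1/(2π)) ∫_0^{2π} |f|^2 = Σ |c_n|^2.
Compute the left side: (1/(2π)) [∫_0^π 11^2 dx + ∫_π^{2π} 4^2 dx] = (1/(2π)) · (121π + 16π) = (121 + 16)/2 = 137/2.
So Σ_{n ∈ Z} |c_n|^2 = 137/2.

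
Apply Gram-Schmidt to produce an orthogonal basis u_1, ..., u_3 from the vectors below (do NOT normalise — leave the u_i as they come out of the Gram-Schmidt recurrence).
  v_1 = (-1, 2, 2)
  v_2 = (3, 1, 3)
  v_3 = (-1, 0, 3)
Orthogonal basis:
  u_1 = (-1, 2, 2)
  u_2 = (32/9, -1/9, 17/9)
  u_3 = (-50/73, -225/146, 175/146)

Apply the Gram-Schmidt recurrence
  u_1 = v_1
  u_i = v_i − Σ_{j<i} ((v_i · u_j) / (u_j · u_j)) · u_j.

Step by step this gives:
  u_1 = (-1, 2, 2)
  u_2 = (32/9, -1/9, 17/9)
  u_3 = (-50/73, -225/146, 175/146)

Orthogonality check:
  u_2 · u_1 = 0 (should be 0)
  u_3 · u_1 = 0 (should be 0)
  u_3 · u_2 = 0 (should be 0)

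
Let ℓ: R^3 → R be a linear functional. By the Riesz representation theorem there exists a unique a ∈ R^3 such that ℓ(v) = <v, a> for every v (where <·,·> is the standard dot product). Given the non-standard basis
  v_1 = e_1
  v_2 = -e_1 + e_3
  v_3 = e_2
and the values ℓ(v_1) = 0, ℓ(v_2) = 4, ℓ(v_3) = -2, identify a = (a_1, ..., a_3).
a = (0, -2, 4)

Write a = (a_1, ..., a_3) in the standard basis. For each basis vector v_i, ℓ(v_i) = <v_i, a> is a linear equation in the a_j's. Collect the n equations into a matrix system V a = ℓ, where row i of V is v_i (expressed in the standard basis). Since V is invertible (lower-triangular with 1s on the diagonal, up to permutation), solve by back-substitution:
  V =
[[1, 0, 0],
 [-1, 0, 1],
 [0, 1, 0]]
  V a = (0, 4, -2)
Solving gives a = (0, -2, 4).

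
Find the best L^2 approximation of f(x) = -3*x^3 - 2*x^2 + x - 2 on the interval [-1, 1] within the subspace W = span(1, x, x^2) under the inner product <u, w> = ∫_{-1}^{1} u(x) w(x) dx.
g(x) = -2*x^2 - 4*x/5 - 2

The best approximation g ∈ W is the orthogonal projection of f onto W. Writing g = a_0 + a_1 x + a_2 x^2, the coefficients solve the normal equations G · a = b where
  G_{ij} = <φ_i, φ_j> and b_i = <f, φ_i>, with φ_0 = 1, φ_1 = x, φ_2 = x^2.
G =
  [2, 0, 2/3]
  [0, 2/3, 0]
  [2/3, 0, 2/5],
b = (-16/3, -8/15, -32/15).
Solving gives a_0 = -2, a_1 = -4/5, a_2 = -2, so
  g(x) = -2*x^2 - 4*x/5 - 2.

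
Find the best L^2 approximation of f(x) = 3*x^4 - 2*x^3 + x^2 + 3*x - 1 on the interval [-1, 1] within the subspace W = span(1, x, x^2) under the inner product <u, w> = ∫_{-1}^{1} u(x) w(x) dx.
g(x) = 25*x^2/7 + 9*x/5 - 44/35

The best approximation g ∈ W is the orthogonal projection of f onto W. Writing g = a_0 + a_1 x + a_2 x^2, the coefficients solve the normal equations G · a = b where
  G_{ij} = <φ_i, φ_j> and b_i = <f, φ_i>, with φ_0 = 1, φ_1 = x, φ_2 = x^2.
G =
  [2, 0, 2/3]
  [0, 2/3, 0]
  [2/3, 0, 2/5],
b = (-2/15, 6/5, 62/105).
Solving gives a_0 = -44/35, a_1 = 9/5, a_2 = 25/7, so
  g(x) = 25*x^2/7 + 9*x/5 - 44/35.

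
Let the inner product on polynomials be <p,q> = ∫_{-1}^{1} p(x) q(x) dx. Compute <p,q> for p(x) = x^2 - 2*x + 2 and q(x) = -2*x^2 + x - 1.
<p,q> = -142/15

Expand the product: p(x)·q(x) = -2*x^4 + 5*x^3 - 7*x^2 + 4*x - 2.
∫_{-1}^{1} of each monomial x^k gives [2/(k+1) if k even, 0 if k odd]. Integrating term-by-term (or equivalently evaluating the antiderivative F(x) = -2*x^5/5 + 5*x^4/4 - 7*x^3/3 + 2*x^2 - 2*x at the endpoints):
  F(1) − F(−1) = -89/60 − (479/60) = -142/15.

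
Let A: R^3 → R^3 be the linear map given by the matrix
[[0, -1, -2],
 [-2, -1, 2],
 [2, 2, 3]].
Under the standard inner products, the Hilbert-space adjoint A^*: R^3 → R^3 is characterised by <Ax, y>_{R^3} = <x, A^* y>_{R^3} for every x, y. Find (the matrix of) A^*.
A^* = A^T =
[[0, -2, 2],
 [-1, -1, 2],
 [-2, 2, 3]]

For real matrices with standard dot products, the defining identity <Ax, y> = <x, A^* y> gives (Ax)^T y = x^T (A^*) y, i.e. x^T A^T y = x^T (A^*) y. Since this holds for all x, y, we must have A^* = A^T. Therefore
A^* =
[[0, -2, 2],
 [-1, -1, 2],
 [-2, 2, 3]].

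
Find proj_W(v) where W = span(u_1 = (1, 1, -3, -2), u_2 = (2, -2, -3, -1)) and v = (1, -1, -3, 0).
proj_W(v) = (211/149, -173/149, -345/149, -134/149)

Set up U = [u_1 | ... | u_2] ∈ R^(4×2). The projector onto W = col(U) is P = U (U^T U)^(-1) U^T.
Compute U^T U =
  [15, 11]
  [11, 18],
and U^T v = (9, 13).
Solve U^T U · c = U^T v for the coefficients: c = (19/149, 96/149). The projection is proj_W(v) = U c.
Check: (v - proj_W(v)) · u_1 = 0  (should be 0).
Check: (v - proj_W(v)) · u_2 = 0  (should be 0).
Result: proj_W(v) = (211/149, -173/149, -345/149, -134/149).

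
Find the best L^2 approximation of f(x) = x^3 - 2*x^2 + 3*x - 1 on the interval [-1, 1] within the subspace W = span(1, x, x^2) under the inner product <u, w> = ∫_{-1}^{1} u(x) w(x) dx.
g(x) = -2*x^2 + 18*x/5 - 1

The best approximation g ∈ W is the orthogonal projection of f onto W. Writing g = a_0 + a_1 x + a_2 x^2, the coefficients solve the normal equations G · a = b where
  G_{ij} = <φ_i, φ_j> and b_i = <f, φ_i>, with φ_0 = 1, φ_1 = x, φ_2 = x^2.
G =
  [2, 0, 2/3]
  [0, 2/3, 0]
  [2/3, 0, 2/5],
b = (-10/3, 12/5, -22/15).
Solving gives a_0 = -1, a_1 = 18/5, a_2 = -2, so
  g(x) = -2*x^2 + 18*x/5 - 1.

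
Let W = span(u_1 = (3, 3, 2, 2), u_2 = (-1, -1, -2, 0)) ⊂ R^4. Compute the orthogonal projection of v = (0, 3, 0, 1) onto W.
proj_W(v) = (19/14, 19/14, 1/7, 9/7)

Set up U = [u_1 | ... | u_2] ∈ R^(4×2). The projector onto W = col(U) is P = U (U^T U)^(-1) U^T.
Compute U^T U =
  [26, -10]
  [-10, 6],
and U^T v = (11, -3).
Solve U^T U · c = U^T v for the coefficients: c = (9/14, 4/7). The projection is proj_W(v) = U c.
Check: (v - proj_W(v)) · u_1 = 0  (should be 0).
Check: (v - proj_W(v)) · u_2 = 0  (should be 0).
Result: proj_W(v) = (19/14, 19/14, 1/7, 9/7).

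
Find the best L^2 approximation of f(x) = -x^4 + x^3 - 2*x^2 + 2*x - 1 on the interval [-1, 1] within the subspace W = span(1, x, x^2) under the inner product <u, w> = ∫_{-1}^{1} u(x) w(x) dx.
g(x) = -20*x^2/7 + 13*x/5 - 32/35

The best approximation g ∈ W is the orthogonal projection of f onto W. Writing g = a_0 + a_1 x + a_2 x^2, the coefficients solve the normal equations G · a = b where
  G_{ij} = <φ_i, φ_j> and b_i = <f, φ_i>, with φ_0 = 1, φ_1 = x, φ_2 = x^2.
G =
  [2, 0, 2/3]
  [0, 2/3, 0]
  [2/3, 0, 2/5],
b = (-56/15, 26/15, -184/105).
Solving gives a_0 = -32/35, a_1 = 13/5, a_2 = -20/7, so
  g(x) = -20*x^2/7 + 13*x/5 - 32/35.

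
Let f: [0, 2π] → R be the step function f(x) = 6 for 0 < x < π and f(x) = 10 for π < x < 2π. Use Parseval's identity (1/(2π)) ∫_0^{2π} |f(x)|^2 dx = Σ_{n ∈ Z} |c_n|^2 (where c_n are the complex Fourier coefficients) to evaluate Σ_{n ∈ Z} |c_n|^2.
Σ |c_n|^2 = 68

Parseval equates the L^2 energy of f (normalised by 1/(2π)) with the ℓ^2 sum of its Fourier coefficients: (1/(2π)) ∫_0^{2π} |f|^2 = Σ |c_n|^2.
Compute the left side: (1/(2π)) [∫_0^π 6^2 dx + ∫_π^{2π} 10^2 dx] = (1/(2π)) · (36π + 100π) = (36 + 100)/2 = 68.
So Σ_{n ∈ Z} |c_n|^2 = 68.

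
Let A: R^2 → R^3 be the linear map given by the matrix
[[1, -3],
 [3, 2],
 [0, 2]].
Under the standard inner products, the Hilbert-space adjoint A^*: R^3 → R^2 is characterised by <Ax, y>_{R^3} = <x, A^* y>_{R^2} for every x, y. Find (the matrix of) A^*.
A^* = A^T =
[[1, 3, 0],
 [-3, 2, 2]]

For real matrices with standard dot products, the defining identity <Ax, y> = <x, A^* y> gives (Ax)^T y = x^T (A^*) y, i.e. x^T A^T y = x^T (A^*) y. Since this holds for all x, y, we must have A^* = A^T. Therefore
A^* =
[[1, 3, 0],
 [-3, 2, 2]].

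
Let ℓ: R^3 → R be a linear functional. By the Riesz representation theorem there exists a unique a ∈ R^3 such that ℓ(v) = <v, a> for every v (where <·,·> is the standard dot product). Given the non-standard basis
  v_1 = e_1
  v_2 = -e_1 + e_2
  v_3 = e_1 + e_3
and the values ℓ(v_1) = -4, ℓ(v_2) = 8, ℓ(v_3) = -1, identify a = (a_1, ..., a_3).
a = (-4, 4, 3)

Write a = (a_1, ..., a_3) in the standard basis. For each basis vector v_i, ℓ(v_i) = <v_i, a> is a linear equation in the a_j's. Collect the n equations into a matrix system V a = ℓ, where row i of V is v_i (expressed in the standard basis). Since V is invertible (lower-triangular with 1s on the diagonal, up to permutation), solve by back-substitution:
  V =
[[1, 0, 0],
 [-1, 1, 0],
 [1, 0, 1]]
  V a = (-4, 8, -1)
Solving gives a = (-4, 4, 3).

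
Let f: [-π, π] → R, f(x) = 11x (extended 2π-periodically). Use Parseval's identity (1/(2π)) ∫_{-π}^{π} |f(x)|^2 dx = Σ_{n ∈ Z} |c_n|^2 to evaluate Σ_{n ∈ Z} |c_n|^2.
Σ |c_n|^2 = 121π^2/3

Expand and integrate term by term over [-π, π]:
  ∫ (11x)^2 dx = 121·(2π^3/3); ∫ 2·11·(0)·x dx = 0 (odd integrand); ∫ 0^2 dx = 0·2π.
So (1/(2π)) ∫_{-π}^{π} (11x)^2 dx = 121π^2/3 + 0 = 121π^2/3.
Parseval ⇒ Σ |c_n|^2 = 121π^2/3.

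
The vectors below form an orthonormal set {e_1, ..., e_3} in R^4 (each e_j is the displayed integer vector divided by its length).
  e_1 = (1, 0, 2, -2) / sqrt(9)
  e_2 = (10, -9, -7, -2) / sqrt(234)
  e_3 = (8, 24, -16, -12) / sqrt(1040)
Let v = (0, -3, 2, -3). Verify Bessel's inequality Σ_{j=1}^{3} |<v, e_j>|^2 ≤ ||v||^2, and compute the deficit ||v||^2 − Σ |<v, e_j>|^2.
Σ |<v, e_j>|^2 = 171/10; ||v||^2 = 22; deficit = 49/10

Write each e_j = u_j / sqrt(<u_j, u_j>) where u_j is the displayed integer vector. Then <v, e_j> = <v, u_j> / sqrt(<u_j, u_j>), so |<v, e_j>|^2 = <v, u_j>^2 / <u_j, u_j>.
Coefficients: <v, e_1> = 10/sqrt(9), <v, e_2> = 19/sqrt(234), <v, e_3> = -68/sqrt(1040).
Square and sum: Σ |<v, e_j>|^2 = 171/10.
Compute ||v||^2 = v·v = 22.
Deficit = 22 − 171/10 = 49/10 ≥ 0, confirming Bessel's inequality. (The deficit equals ||v − Σ <v,e_j> e_j||^2, the squared distance from v to span{e_j}.)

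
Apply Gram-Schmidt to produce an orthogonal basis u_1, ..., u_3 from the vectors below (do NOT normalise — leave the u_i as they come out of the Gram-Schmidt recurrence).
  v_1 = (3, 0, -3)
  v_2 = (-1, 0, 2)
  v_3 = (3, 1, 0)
Orthogonal basis:
  u_1 = (3, 0, -3)
  u_2 = (1/2, 0, 1/2)
  u_3 = (0, 1, 0)

Apply the Gram-Schmidt recurrence
  u_1 = v_1
  u_i = v_i − Σ_{j<i} ((v_i · u_j) / (u_j · u_j)) · u_j.

Step by step this gives:
  u_1 = (3, 0, -3)
  u_2 = (1/2, 0, 1/2)
  u_3 = (0, 1, 0)

Orthogonality check:
  u_2 · u_1 = 0 (should be 0)
  u_3 · u_1 = 0 (should be 0)
  u_3 · u_2 = 0 (should be 0)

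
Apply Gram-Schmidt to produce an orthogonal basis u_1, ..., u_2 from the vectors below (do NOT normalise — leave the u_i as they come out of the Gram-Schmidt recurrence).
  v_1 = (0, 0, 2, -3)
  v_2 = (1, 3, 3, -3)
Orthogonal basis:
  u_1 = (0, 0, 2, -3)
  u_2 = (1, 3, 9/13, 6/13)

Apply the Gram-Schmidt recurrence
  u_1 = v_1
  u_i = v_i − Σ_{j<i} ((v_i · u_j) / (u_j · u_j)) · u_j.

Step by step this gives:
  u_1 = (0, 0, 2, -3)
  u_2 = (1, 3, 9/13, 6/13)

Orthogonality check:
  u_2 · u_1 = 0 (should be 0)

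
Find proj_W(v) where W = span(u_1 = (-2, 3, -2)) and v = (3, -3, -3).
proj_W(v) = (18/17, -27/17, 18/17)

Set up U = [u_1 | ... | u_1] ∈ R^(3×1). The projector onto W = col(U) is P = U (U^T U)^(-1) U^T.
Compute U^T U =
  [17],
and U^T v = (-9).
Solve U^T U · c = U^T v for the coefficients: c = (-9/17). The projection is proj_W(v) = U c.
Check: (v - proj_W(v)) · u_1 = 0  (should be 0).
Result: proj_W(v) = (18/17, -27/17, 18/17).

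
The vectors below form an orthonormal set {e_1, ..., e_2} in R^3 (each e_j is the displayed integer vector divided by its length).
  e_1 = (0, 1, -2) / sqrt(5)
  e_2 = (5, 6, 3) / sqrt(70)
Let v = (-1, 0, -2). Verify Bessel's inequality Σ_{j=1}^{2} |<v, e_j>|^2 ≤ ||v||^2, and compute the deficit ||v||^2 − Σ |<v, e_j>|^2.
Σ |<v, e_j>|^2 = 69/14; ||v||^2 = 5; deficit = 1/14

Write each e_j = u_j / sqrt(<u_j, u_j>) where u_j is the displayed integer vector. Then <v, e_j> = <v, u_j> / sqrt(<u_j, u_j>), so |<v, e_j>|^2 = <v, u_j>^2 / <u_j, u_j>.
Coefficients: <v, e_1> = 4/sqrt(5), <v, e_2> = -11/sqrt(70).
Square and sum: Σ |<v, e_j>|^2 = 69/14.
Compute ||v||^2 = v·v = 5.
Deficit = 5 − 69/14 = 1/14 ≥ 0, confirming Bessel's inequality. (The deficit equals ||v − Σ <v,e_j> e_j||^2, the squared distance from v to span{e_j}.)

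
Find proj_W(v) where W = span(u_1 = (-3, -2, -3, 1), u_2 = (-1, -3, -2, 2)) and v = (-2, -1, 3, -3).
proj_W(v) = (-48/125, 37/25, 9/25, -139/125)

Set up U = [u_1 | ... | u_2] ∈ R^(4×2). The projector onto W = col(U) is P = U (U^T U)^(-1) U^T.
Compute U^T U =
  [23, 17]
  [17, 18],
and U^T v = (-4, -7).
Solve U^T U · c = U^T v for the coefficients: c = (47/125, -93/125). The projection is proj_W(v) = U c.
Check: (v - proj_W(v)) · u_1 = 0  (should be 0).
Check: (v - proj_W(v)) · u_2 = 0  (should be 0).
Result: proj_W(v) = (-48/125, 37/25, 9/25, -139/125).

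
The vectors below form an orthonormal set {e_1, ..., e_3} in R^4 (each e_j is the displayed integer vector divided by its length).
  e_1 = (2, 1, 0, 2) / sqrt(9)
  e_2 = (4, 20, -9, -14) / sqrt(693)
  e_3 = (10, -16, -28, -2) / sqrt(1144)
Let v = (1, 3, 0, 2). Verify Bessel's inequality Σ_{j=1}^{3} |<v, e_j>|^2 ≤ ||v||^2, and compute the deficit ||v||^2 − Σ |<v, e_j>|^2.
Σ |<v, e_j>|^2 = 2259/182; ||v||^2 = 14; deficit = 289/182

Write each e_j = u_j / sqrt(<u_j, u_j>) where u_j is the displayed integer vector. Then <v, e_j> = <v, u_j> / sqrt(<u_j, u_j>), so |<v, e_j>|^2 = <v, u_j>^2 / <u_j, u_j>.
Coefficients: <v, e_1> = 9/sqrt(9), <v, e_2> = 36/sqrt(693), <v, e_3> = -42/sqrt(1144).
Square and sum: Σ |<v, e_j>|^2 = 2259/182.
Compute ||v||^2 = v·v = 14.
Deficit = 14 − 2259/182 = 289/182 ≥ 0, confirming Bessel's inequality. (The deficit equals ||v − Σ <v,e_j> e_j||^2, the squared distance from v to span{e_j}.)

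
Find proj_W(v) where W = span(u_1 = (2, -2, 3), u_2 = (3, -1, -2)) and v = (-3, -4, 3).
proj_W(v) = (-275/234, -11/18, 473/117)

Set up U = [u_1 | ... | u_2] ∈ R^(3×2). The projector onto W = col(U) is P = U (U^T U)^(-1) U^T.
Compute U^T U =
  [17, 2]
  [2, 14],
and U^T v = (11, -11).
Solve U^T U · c = U^T v for the coefficients: c = (88/117, -209/234). The projection is proj_W(v) = U c.
Check: (v - proj_W(v)) · u_1 = 0  (should be 0).
Check: (v - proj_W(v)) · u_2 = 0  (should be 0).
Result: proj_W(v) = (-275/234, -11/18, 473/117).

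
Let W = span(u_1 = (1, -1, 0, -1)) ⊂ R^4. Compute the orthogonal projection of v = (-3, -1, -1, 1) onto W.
proj_W(v) = (-1, 1, 0, 1)

Set up U = [u_1 | ... | u_1] ∈ R^(4×1). The projector onto W = col(U) is P = U (U^T U)^(-1) U^T.
Compute U^T U =
  [3],
and U^T v = (-3).
Solve U^T U · c = U^T v for the coefficients: c = (-1). The projection is proj_W(v) = U c.
Check: (v - proj_W(v)) · u_1 = 0  (should be 0).
Result: proj_W(v) = (-1, 1, 0, 1).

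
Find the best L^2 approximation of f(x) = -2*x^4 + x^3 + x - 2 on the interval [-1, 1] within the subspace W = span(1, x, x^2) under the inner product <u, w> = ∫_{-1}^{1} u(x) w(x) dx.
g(x) = -12*x^2/7 + 8*x/5 - 64/35

The best approximation g ∈ W is the orthogonal projection of f onto W. Writing g = a_0 + a_1 x + a_2 x^2, the coefficients solve the normal equations G · a = b where
  G_{ij} = <φ_i, φ_j> and b_i = <f, φ_i>, with φ_0 = 1, φ_1 = x, φ_2 = x^2.
G =
  [2, 0, 2/3]
  [0, 2/3, 0]
  [2/3, 0, 2/5],
b = (-24/5, 16/15, -40/21).
Solving gives a_0 = -64/35, a_1 = 8/5, a_2 = -12/7, so
  g(x) = -12*x^2/7 + 8*x/5 - 64/35.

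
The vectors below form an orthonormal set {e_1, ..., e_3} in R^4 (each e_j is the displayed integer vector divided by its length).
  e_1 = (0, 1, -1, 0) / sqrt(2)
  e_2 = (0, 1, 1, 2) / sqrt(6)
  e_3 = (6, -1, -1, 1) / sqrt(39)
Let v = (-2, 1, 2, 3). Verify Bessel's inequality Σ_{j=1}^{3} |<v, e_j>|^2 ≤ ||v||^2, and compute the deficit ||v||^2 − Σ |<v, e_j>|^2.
Σ |<v, e_j>|^2 = 230/13; ||v||^2 = 18; deficit = 4/13

Write each e_j = u_j / sqrt(<u_j, u_j>) where u_j is the displayed integer vector. Then <v, e_j> = <v, u_j> / sqrt(<u_j, u_j>), so |<v, e_j>|^2 = <v, u_j>^2 / <u_j, u_j>.
Coefficients: <v, e_1> = -1/sqrt(2), <v, e_2> = 9/sqrt(6), <v, e_3> = -12/sqrt(39).
Square and sum: Σ |<v, e_j>|^2 = 230/13.
Compute ||v||^2 = v·v = 18.
Deficit = 18 − 230/13 = 4/13 ≥ 0, confirming Bessel's inequality. (The deficit equals ||v − Σ <v,e_j> e_j||^2, the squared distance from v to span{e_j}.)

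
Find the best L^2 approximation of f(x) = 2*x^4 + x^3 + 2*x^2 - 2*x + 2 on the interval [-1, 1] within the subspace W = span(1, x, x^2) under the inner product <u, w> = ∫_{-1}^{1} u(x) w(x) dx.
g(x) = 26*x^2/7 - 7*x/5 + 64/35

The best approximation g ∈ W is the orthogonal projection of f onto W. Writing g = a_0 + a_1 x + a_2 x^2, the coefficients solve the normal equations G · a = b where
  G_{ij} = <φ_i, φ_j> and b_i = <f, φ_i>, with φ_0 = 1, φ_1 = x, φ_2 = x^2.
G =
  [2, 0, 2/3]
  [0, 2/3, 0]
  [2/3, 0, 2/5],
b = (92/15, -14/15, 284/105).
Solving gives a_0 = 64/35, a_1 = -7/5, a_2 = 26/7, so
  g(x) = 26*x^2/7 - 7*x/5 + 64/35.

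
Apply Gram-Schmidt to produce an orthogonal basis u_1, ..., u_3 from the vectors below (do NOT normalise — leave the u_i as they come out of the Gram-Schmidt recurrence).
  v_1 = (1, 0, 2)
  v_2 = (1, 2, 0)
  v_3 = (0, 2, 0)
Orthogonal basis:
  u_1 = (1, 0, 2)
  u_2 = (4/5, 2, -2/5)
  u_3 = (-2/3, 1/3, 1/3)

Apply the Gram-Schmidt recurrence
  u_1 = v_1
  u_i = v_i − Σ_{j<i} ((v_i · u_j) / (u_j · u_j)) · u_j.

Step by step this gives:
  u_1 = (1, 0, 2)
  u_2 = (4/5, 2, -2/5)
  u_3 = (-2/3, 1/3, 1/3)

Orthogonality check:
  u_2 · u_1 = 0 (should be 0)
  u_3 · u_1 = 0 (should be 0)
  u_3 · u_2 = 0 (should be 0)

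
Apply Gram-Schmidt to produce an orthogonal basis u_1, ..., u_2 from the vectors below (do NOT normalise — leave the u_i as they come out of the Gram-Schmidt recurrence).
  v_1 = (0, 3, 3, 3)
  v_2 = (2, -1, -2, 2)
Orthogonal basis:
  u_1 = (0, 3, 3, 3)
  u_2 = (2, -2/3, -5/3, 7/3)

Apply the Gram-Schmidt recurrence
  u_1 = v_1
  u_i = v_i − Σ_{j<i} ((v_i · u_j) / (u_j · u_j)) · u_j.

Step by step this gives:
  u_1 = (0, 3, 3, 3)
  u_2 = (2, -2/3, -5/3, 7/3)

Orthogonality check:
  u_2 · u_1 = 0 (should be 0)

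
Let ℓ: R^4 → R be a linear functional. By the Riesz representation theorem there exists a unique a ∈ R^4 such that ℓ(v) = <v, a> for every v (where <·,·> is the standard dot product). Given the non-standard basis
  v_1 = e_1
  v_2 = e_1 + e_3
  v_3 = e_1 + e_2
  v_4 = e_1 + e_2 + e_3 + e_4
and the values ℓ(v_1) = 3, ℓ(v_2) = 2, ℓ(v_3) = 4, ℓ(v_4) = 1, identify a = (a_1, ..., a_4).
a = (3, 1, -1, -2)

Write a = (a_1, ..., a_4) in the standard basis. For each basis vector v_i, ℓ(v_i) = <v_i, a> is a linear equation in the a_j's. Collect the n equations into a matrix system V a = ℓ, where row i of V is v_i (expressed in the standard basis). Since V is invertible (lower-triangular with 1s on the diagonal, up to permutation), solve by back-substitution:
  V =
[[1, 0, 0, 0],
 [1, 0, 1, 0],
 [1, 1, 0, 0],
 [1, 1, 1, 1]]
  V a = (3, 2, 4, 1)
Solving gives a = (3, 1, -1, -2).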